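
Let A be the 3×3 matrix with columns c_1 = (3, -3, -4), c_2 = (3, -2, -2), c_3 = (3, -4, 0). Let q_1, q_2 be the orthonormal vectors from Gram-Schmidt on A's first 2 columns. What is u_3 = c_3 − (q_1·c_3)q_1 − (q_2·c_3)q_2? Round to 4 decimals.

q_1 = c_1/‖c_1‖ = (3, -3, -4)/5.8310 = (0.5145, -0.5145, -0.6860).
r_{12} = q_1·c_2 = 3.9445.
u_2 = c_2 − 3.9445·q_1 = (0.9706, 0.0294, 0.7059).
‖u_2‖ = 1.2005, so q_2 = (0.8085, 0.0245, 0.5880).
r_{13} = q_1·c_3 = 3.6015; r_{23} = q_2·c_3 = 2.3275.
u_3 = c_3 − 3.6015·q_1 − 2.3275·q_2 = (-0.7347, -2.2041, 1.1020).

u_3 = (-0.7347, -2.2041, 1.1020)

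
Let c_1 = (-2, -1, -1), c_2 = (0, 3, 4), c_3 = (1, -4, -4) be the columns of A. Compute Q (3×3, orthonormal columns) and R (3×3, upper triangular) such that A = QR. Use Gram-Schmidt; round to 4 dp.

Q = [[-0.8165, -0.5687, 0.0995], [-0.4082, 0.4468, -0.7960], [-0.4082, 0.6906, 0.5970]], R = [[2.4495, -2.8577, 2.4495], [0.0000, 4.1028, -5.1184], [0.0000, 0.0000, 0.8955]]

e_1 = c_1/‖c_1‖ = (-2, -1, -1)/2.4495 = (-0.8165, -0.4082, -0.4082).
r_{12} = e_1·c_2 = -2.8577.
u_2 = c_2 + 2.8577·e_1 = (-2.3333, 1.8333, 2.8333).
‖u_2‖ = 4.1028, so e_2 = (-0.5687, 0.4468, 0.6906).
r_{13} = e_1·c_3 = 2.4495; r_{23} = e_2·c_3 = -5.1184.
u_3 = c_3 − 2.4495·e_1 + 5.1184·e_2 = (0.0891, -0.7129, 0.5347).
‖u_3‖ = 0.8955, so e_3 = (0.0995, -0.7960, 0.5970).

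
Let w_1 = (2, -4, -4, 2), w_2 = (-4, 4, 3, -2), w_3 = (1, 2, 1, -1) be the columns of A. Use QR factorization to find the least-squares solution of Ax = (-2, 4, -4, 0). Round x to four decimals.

x = (4.6500, 3.7000, 3.5000)

w_1 = (2, -4, -4, 2); ‖w_1‖ = 6.3246, so q_1 = (0.3162, -0.6325, -0.6325, 0.3162).
q_1·w_2 = 0.3162·(-4) + (-0.6325)·4 + (-0.6325)·3 + 0.3162·(-2) = -6.3246.
u_2 = w_2 + 6.3246·q_1 = (-2.0000, 0.0000, -1.0000, 0.0000).
‖u_2‖ = 2.2361, so q_2 = (-0.8944, 0.0000, -0.4472, 0.0000).
q_1·w_3 = 0.3162·1 + (-0.6325)·2 + (-0.6325)·1 + 0.3162·(-1) = -1.8974; q_2·w_3 = (-0.8944)·1 + 0.0000·2 + (-0.4472)·1 + 0.0000·(-1) = -1.3416.
u_3 = w_3 + 1.8974·q_1 + 1.3416·q_2 = (0.4000, 0.8000, -0.8000, -0.4000).
‖u_3‖ = 1.2649, so q_3 = (0.3162, 0.6325, -0.6325, -0.3162).
Qᵀb = (-0.6325, 3.5777, 4.4272).
Back-substitute: x_3 = 4.4272/1.2649 = 3.5000.
x_2 = (3.5777 + 1.3416·3.5000)/2.2361 = 3.7000.
x_1 = (-0.6325 + 6.3246·3.7000 + 1.8974·3.5000)/6.3246 = 4.6500.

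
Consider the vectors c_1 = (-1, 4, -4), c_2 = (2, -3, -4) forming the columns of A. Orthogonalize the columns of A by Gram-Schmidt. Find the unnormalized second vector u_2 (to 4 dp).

q_1 = c_1/‖c_1‖ = (-1, 4, -4)/5.7446 = (-0.1741, 0.6963, -0.6963).
r_{12} = q_1·c_2 = 0.3482.
u_2 = c_2 − 0.3482·q_1 = (2.0606, -3.2424, -3.7576).

u_2 = (2.0606, -3.2424, -3.7576)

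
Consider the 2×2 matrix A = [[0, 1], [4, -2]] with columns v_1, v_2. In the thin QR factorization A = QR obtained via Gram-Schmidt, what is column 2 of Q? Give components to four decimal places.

v_1 = (0, 4); ‖v_1‖ = 4.0000, so e_1 = (0.0000, 1.0000).
e_1·v_2 = 0.0000·1 + 1.0000·(-2) = -2.0000.
u_2 = v_2 + 2.0000·e_1 = (1.0000, 0.0000).
‖u_2‖ = 1.0000, so e_2 = (1.0000, 0.0000).

e_2 = (1.0000, 0.0000)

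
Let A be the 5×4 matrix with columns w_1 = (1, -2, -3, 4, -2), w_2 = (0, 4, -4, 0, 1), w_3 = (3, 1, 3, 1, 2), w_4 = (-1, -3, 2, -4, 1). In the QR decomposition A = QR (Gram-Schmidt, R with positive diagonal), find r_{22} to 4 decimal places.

r_{22} = 5.7343

e_1 = w_1/‖w_1‖ = (1, -2, -3, 4, -2)/5.8310 = (0.1715, -0.3430, -0.5145, 0.6860, -0.3430).
r_{12} = e_1·w_2 = 0.3430.
u_2 = w_2 − 0.3430·e_1 = (-0.0588, 4.1176, -3.8235, -0.2353, 1.1176).
r_{22} = ‖u_2‖ = 5.7343.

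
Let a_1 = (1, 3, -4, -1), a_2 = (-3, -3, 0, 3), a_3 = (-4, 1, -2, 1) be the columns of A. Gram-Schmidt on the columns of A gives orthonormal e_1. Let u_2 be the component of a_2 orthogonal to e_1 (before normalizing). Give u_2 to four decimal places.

a_1 = (1, 3, -4, -1); ‖a_1‖ = 5.1962, so e_1 = (0.1925, 0.5774, -0.7698, -0.1925).
e_1·a_2 = 0.1925·(-3) + 0.5774·(-3) + (-0.7698)·0 + (-0.1925)·3 = -2.8868.
u_2 = a_2 + 2.8868·e_1 = (-2.4444, -1.3333, -2.2222, 2.4444).

u_2 = (-2.4444, -1.3333, -2.2222, 2.4444)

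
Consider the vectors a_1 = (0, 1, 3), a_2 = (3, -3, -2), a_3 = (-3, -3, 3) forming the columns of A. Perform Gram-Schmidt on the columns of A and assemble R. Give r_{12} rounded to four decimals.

r_{12} = -2.8460

e_1 = a_1/‖a_1‖ = (0, 1, 3)/3.1623 = (0.0000, 0.3162, 0.9487).
r_{12} = e_1·a_2 = -2.8460.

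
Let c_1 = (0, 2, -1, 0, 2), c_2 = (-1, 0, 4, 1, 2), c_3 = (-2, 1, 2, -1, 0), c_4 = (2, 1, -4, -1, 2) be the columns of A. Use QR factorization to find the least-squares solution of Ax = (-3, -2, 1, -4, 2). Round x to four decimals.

x = (-3.1307, 1.0292, 2.7914, 2.7177)

e_1 = c_1/‖c_1‖ = (0, 2, -1, 0, 2)/3.0000 = (0.0000, 0.6667, -0.3333, 0.0000, 0.6667).
r_{12} = e_1·c_2 = 0.0000.
u_2 = c_2 + 0.0000·e_1 = (-1.0000, 0.0000, 4.0000, 1.0000, 2.0000).
‖u_2‖ = 4.6904, so e_2 = (-0.2132, 0.0000, 0.8528, 0.2132, 0.4264).
r_{13} = e_1·c_3 = 0.0000; r_{23} = e_2·c_3 = 1.9188.
u_3 = c_3 + 0.0000·e_1 − 1.9188·e_2 = (-1.5909, 1.0000, 0.3636, -1.4091, -0.8182).
‖u_3‖ = 2.5136, so e_3 = (-0.6329, 0.3978, 0.1447, -0.5606, -0.3255).
r_{14} = e_1·c_4 = 3.3333; r_{24} = e_2·c_4 = -3.1980; r_{34} = e_3·c_4 = -1.5371.
u_4 = c_4 − 3.3333·e_1 + 3.1980·e_2 + 1.5371·e_3 = (0.3453, -0.6107, 0.0608, -1.1799, 0.6411).
‖u_4‖ = 1.5162, so e_4 = (0.2278, -0.4028, 0.0401, -0.7781, 0.4228).
Qᵀb = (-0.3333, 1.4924, 2.8391, 4.1206).
Back-substitute: x_4 = 4.1206/1.5162 = 2.7177.
x_3 = (2.8391 + 1.5371·2.7177)/2.5136 = 2.7914.
x_2 = (1.4924 − 1.9188·2.7914 + 3.1980·2.7177)/4.6904 = 1.0292.
x_1 = (-0.3333 + 0.0000·1.0292 + 0.0000·2.7914 − 3.3333·2.7177)/3.0000 = -3.1307.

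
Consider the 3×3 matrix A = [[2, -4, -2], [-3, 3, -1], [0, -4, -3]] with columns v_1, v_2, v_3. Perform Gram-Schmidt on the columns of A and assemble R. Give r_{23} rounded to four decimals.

r_{23} = 3.6221

v_1 = (2, -3, 0); ‖v_1‖ = 3.6056, so q_1 = (0.5547, -0.8321, 0.0000).
q_1·v_2 = 0.5547·(-4) + (-0.8321)·3 + 0.0000·(-4) = -4.7150.
u_2 = v_2 + 4.7150·q_1 = (-1.3846, -0.9231, -4.0000).
‖u_2‖ = 4.3323, so q_2 = (-0.3196, -0.2131, -0.9233).
r_{23} = q_2·v_3 = 3.6221.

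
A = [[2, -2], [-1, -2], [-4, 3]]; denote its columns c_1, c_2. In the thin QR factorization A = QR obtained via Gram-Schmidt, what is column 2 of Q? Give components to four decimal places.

q_1 = c_1/‖c_1‖ = (2, -1, -4)/4.5826 = (0.4364, -0.2182, -0.8729).
r_{12} = q_1·c_2 = -3.0551.
u_2 = c_2 + 3.0551·q_1 = (-0.6667, -2.6667, 0.3333).
‖u_2‖ = 2.7689, so q_2 = (-0.2408, -0.9631, 0.1204).

q_2 = (-0.2408, -0.9631, 0.1204)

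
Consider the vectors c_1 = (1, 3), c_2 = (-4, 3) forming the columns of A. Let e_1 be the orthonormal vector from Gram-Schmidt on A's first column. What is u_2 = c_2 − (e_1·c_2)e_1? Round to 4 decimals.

u_2 = (-4.5000, 1.5000)

c_1 = (1, 3); ‖c_1‖ = 3.1623, so e_1 = (0.3162, 0.9487).
e_1·c_2 = 0.3162·(-4) + 0.9487·3 = 1.5811.
u_2 = c_2 − 1.5811·e_1 = (-4.5000, 1.5000).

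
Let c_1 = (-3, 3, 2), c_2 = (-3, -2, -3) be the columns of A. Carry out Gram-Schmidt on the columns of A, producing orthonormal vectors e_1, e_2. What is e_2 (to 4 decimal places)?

e_2 = (-0.7337, -0.3424, -0.5869)

e_1 = c_1/‖c_1‖ = (-3, 3, 2)/4.6904 = (-0.6396, 0.6396, 0.4264).
r_{12} = e_1·c_2 = -0.6396.
u_2 = c_2 + 0.6396·e_1 = (-3.4091, -1.5909, -2.7273).
‖u_2‖ = 4.6466, so e_2 = (-0.7337, -0.3424, -0.5869).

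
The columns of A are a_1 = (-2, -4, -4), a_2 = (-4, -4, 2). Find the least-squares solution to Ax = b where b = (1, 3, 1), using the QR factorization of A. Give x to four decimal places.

a_1 = (-2, -4, -4); ‖a_1‖ = 6.0000, so e_1 = (-0.3333, -0.6667, -0.6667).
e_1·a_2 = (-0.3333)·(-4) + (-0.6667)·(-4) + (-0.6667)·2 = 2.6667.
u_2 = a_2 − 2.6667·e_1 = (-3.1111, -2.2222, 3.7778).
‖u_2‖ = 5.3748, so e_2 = (-0.5788, -0.4134, 0.7029).
Qᵀb = (-3.0000, -1.1163).
Back-substitute: x_2 = -1.1163/5.3748 = -0.2077.
x_1 = (-3.0000 − 2.6667·(-0.2077))/6.0000 = -0.4077.

x = (-0.4077, -0.2077)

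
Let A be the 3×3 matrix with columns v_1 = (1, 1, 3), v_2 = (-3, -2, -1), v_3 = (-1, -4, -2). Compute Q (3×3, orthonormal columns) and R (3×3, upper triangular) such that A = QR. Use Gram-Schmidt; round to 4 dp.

v_1 = (1, 1, 3); ‖v_1‖ = 3.3166, so q_1 = (0.3015, 0.3015, 0.9045).
q_1·v_2 = 0.3015·(-3) + 0.3015·(-2) + 0.9045·(-1) = -2.4121.
u_2 = v_2 + 2.4121·q_1 = (-2.2727, -1.2727, 1.1818).
‖u_2‖ = 2.8604, so q_2 = (-0.7946, -0.4449, 0.4132).
q_1·v_3 = 0.3015·(-1) + 0.3015·(-4) + 0.9045·(-2) = -3.3166; q_2·v_3 = (-0.7946)·(-1) + (-0.4449)·(-4) + 0.4132·(-2) = 1.7480.
u_3 = v_3 + 3.3166·q_1 − 1.7480·q_2 = (1.3889, -2.2222, 0.2778).
‖u_3‖ = 2.6352, so q_3 = (0.5270, -0.8433, 0.1054).

Q = [[0.3015, -0.7946, 0.5270], [0.3015, -0.4449, -0.8433], [0.9045, 0.4132, 0.1054]], R = [[3.3166, -2.4121, -3.3166], [0.0000, 2.8604, 1.7480], [0.0000, 0.0000, 2.6352]]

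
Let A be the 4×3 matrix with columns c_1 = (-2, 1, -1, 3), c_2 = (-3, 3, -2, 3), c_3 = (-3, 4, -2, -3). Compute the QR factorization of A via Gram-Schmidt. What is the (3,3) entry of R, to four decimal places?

r_{33} = 2.0419

c_1 = (-2, 1, -1, 3); ‖c_1‖ = 3.8730, so e_1 = (-0.5164, 0.2582, -0.2582, 0.7746).
e_1·c_2 = (-0.5164)·(-3) + 0.2582·3 + (-0.2582)·(-2) + 0.7746·3 = 5.1640.
u_2 = c_2 − 5.1640·e_1 = (-0.3333, 1.6667, -0.6667, -1.0000).
‖u_2‖ = 2.0817, so e_2 = (-0.1601, 0.8006, -0.3203, -0.4804).
e_1·c_3 = (-0.5164)·(-3) + 0.2582·4 + (-0.2582)·(-2) + 0.7746·(-3) = 0.7746; e_2·c_3 = (-0.1601)·(-3) + 0.8006·4 + (-0.3203)·(-2) + (-0.4804)·(-3) = 5.7646.
u_3 = c_3 − 0.7746·e_1 − 5.7646·e_2 = (-1.6769, -0.8154, 0.0462, -0.8308).
r_{33} = ‖u_3‖ = 2.0419.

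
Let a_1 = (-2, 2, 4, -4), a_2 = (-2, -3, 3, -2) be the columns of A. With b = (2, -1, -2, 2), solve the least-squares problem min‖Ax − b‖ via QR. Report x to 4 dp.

q_1 = a_1/‖a_1‖ = (-2, 2, 4, -4)/6.3246 = (-0.3162, 0.3162, 0.6325, -0.6325).
r_{12} = q_1·a_2 = 2.8460.
u_2 = a_2 − 2.8460·q_1 = (-1.1000, -3.9000, 1.2000, -0.2000).
‖u_2‖ = 4.2308, so q_2 = (-0.2600, -0.9218, 0.2836, -0.0473).
Qᵀb = (-3.4785, -0.2600).
Back-substitute: x_2 = -0.2600/4.2308 = -0.0615.
x_1 = (-3.4785 − 2.8460·(-0.0615))/6.3246 = -0.5223.

x = (-0.5223, -0.0615)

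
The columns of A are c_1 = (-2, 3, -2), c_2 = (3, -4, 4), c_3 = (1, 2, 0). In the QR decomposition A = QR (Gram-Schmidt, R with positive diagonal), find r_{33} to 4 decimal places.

r_{33} = 1.7457

e_1 = c_1/‖c_1‖ = (-2, 3, -2)/4.1231 = (-0.4851, 0.7276, -0.4851).
r_{12} = e_1·c_2 = -6.3059.
u_2 = c_2 + 6.3059·e_1 = (-0.0588, 0.5882, 0.9412).
‖u_2‖ = 1.1114, so e_2 = (-0.0529, 0.5293, 0.8468).
r_{13} = e_1·c_3 = 0.9701; r_{23} = e_2·c_3 = 1.0056.
u_3 = c_3 − 0.9701·e_1 − 1.0056·e_2 = (1.5238, 0.7619, -0.3810).
r_{33} = ‖u_3‖ = 1.7457.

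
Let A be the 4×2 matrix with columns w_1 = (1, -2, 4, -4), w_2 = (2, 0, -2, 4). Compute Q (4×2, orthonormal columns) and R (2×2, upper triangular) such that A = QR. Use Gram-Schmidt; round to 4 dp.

w_1 = (1, -2, 4, -4); ‖w_1‖ = 6.0828, so e_1 = (0.1644, -0.3288, 0.6576, -0.6576).
e_1·w_2 = 0.1644·2 + (-0.3288)·0 + 0.6576·(-2) + (-0.6576)·4 = -3.6168.
u_2 = w_2 + 3.6168·e_1 = (2.5946, -1.1892, 0.3784, 1.6216).
‖u_2‖ = 3.3044, so e_2 = (0.7852, -0.3599, 0.1145, 0.4907).

Q = [[0.1644, 0.7852], [-0.3288, -0.3599], [0.6576, 0.1145], [-0.6576, 0.4907]], R = [[6.0828, -3.6168], [0.0000, 3.3044]]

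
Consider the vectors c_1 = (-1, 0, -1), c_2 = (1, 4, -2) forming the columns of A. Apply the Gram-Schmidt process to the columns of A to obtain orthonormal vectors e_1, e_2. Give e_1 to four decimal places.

c_1 = (-1, 0, -1); ‖c_1‖ = 1.4142, so e_1 = (-0.7071, 0.0000, -0.7071).

e_1 = (-0.7071, 0.0000, -0.7071)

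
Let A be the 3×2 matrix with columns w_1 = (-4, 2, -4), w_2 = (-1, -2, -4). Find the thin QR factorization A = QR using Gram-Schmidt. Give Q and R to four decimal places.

Q = [[-0.6667, 0.2087], [0.3333, -0.7752], [-0.6667, -0.5963]], R = [[6.0000, 2.6667], [0.0000, 3.7268]]

e_1 = w_1/‖w_1‖ = (-4, 2, -4)/6.0000 = (-0.6667, 0.3333, -0.6667).
r_{12} = e_1·w_2 = 2.6667.
u_2 = w_2 − 2.6667·e_1 = (0.7778, -2.8889, -2.2222).
‖u_2‖ = 3.7268, so e_2 = (0.2087, -0.7752, -0.5963).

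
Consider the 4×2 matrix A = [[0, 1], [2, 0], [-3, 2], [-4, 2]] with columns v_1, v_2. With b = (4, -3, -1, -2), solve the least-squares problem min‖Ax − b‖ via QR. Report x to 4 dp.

x = (0.2615, 0.1846)

v_1 = (0, 2, -3, -4); ‖v_1‖ = 5.3852, so q_1 = (0.0000, 0.3714, -0.5571, -0.7428).
q_1·v_2 = 0.0000·1 + 0.3714·0 + (-0.5571)·2 + (-0.7428)·2 = -2.5997.
u_2 = v_2 + 2.5997·q_1 = (1.0000, 0.9655, 0.5517, 0.0690).
‖u_2‖ = 1.4971, so q_2 = (0.6679, 0.6449, 0.3685, 0.0461).
Qᵀb = (0.9285, 0.2764).
Back-substitute: x_2 = 0.2764/1.4971 = 0.1846.
x_1 = (0.9285 + 2.5997·0.1846)/5.3852 = 0.2615.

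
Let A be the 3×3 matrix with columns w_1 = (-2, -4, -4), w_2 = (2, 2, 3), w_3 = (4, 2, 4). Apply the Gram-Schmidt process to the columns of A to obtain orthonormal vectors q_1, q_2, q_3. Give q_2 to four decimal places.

q_1 = w_1/‖w_1‖ = (-2, -4, -4)/6.0000 = (-0.3333, -0.6667, -0.6667).
r_{12} = q_1·w_2 = -4.0000.
u_2 = w_2 + 4.0000·q_1 = (0.6667, -0.6667, 0.3333).
‖u_2‖ = 1.0000, so q_2 = (0.6667, -0.6667, 0.3333).

q_2 = (0.6667, -0.6667, 0.3333)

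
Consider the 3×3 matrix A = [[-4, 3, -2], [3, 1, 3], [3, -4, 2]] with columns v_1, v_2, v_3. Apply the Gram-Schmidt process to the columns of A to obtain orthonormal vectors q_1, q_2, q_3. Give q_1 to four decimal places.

q_1 = v_1/‖v_1‖ = (-4, 3, 3)/5.8310 = (-0.6860, 0.5145, 0.5145).

q_1 = (-0.6860, 0.5145, 0.5145)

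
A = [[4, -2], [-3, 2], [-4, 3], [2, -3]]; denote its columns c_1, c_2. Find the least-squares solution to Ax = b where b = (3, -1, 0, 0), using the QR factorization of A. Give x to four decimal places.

x = (0.9178, 0.8219)

c_1 = (4, -3, -4, 2); ‖c_1‖ = 6.7082, so e_1 = (0.5963, -0.4472, -0.5963, 0.2981).
e_1·c_2 = 0.5963·(-2) + (-0.4472)·2 + (-0.5963)·3 + 0.2981·(-3) = -4.7703.
u_2 = c_2 + 4.7703·e_1 = (0.8444, -0.1333, 0.1556, -1.5778).
‖u_2‖ = 1.8012, so e_2 = (0.4688, -0.0740, 0.0864, -0.8759).
Qᵀb = (2.2361, 1.4805).
Back-substitute: x_2 = 1.4805/1.8012 = 0.8219.
x_1 = (2.2361 + 4.7703·0.8219)/6.7082 = 0.9178.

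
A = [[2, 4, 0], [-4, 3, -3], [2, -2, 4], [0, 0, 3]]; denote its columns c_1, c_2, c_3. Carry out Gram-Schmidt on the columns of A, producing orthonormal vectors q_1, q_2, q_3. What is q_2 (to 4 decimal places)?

q_2 = (0.9094, 0.3248, -0.2598, 0.0000)

c_1 = (2, -4, 2, 0); ‖c_1‖ = 4.8990, so q_1 = (0.4082, -0.8165, 0.4082, 0.0000).
q_1·c_2 = 0.4082·4 + (-0.8165)·3 + 0.4082·(-2) + 0.0000·0 = -1.6330.
u_2 = c_2 + 1.6330·q_1 = (4.6667, 1.6667, -1.3333, 0.0000).
‖u_2‖ = 5.1316, so q_2 = (0.9094, 0.3248, -0.2598, 0.0000).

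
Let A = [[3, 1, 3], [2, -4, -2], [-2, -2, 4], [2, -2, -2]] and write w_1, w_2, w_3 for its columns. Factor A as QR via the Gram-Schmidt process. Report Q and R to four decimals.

Q = [[0.6547, 0.3513, 0.6661], [0.4364, -0.7222, -0.1002], [-0.4364, -0.5075, 0.7162], [0.4364, -0.3123, -0.1827]], R = [[4.5826, -1.0911, -1.5275], [0.0000, 4.8795, 1.0930], [0.0000, 0.0000, 5.4288]]

e_1 = w_1/‖w_1‖ = (3, 2, -2, 2)/4.5826 = (0.6547, 0.4364, -0.4364, 0.4364).
r_{12} = e_1·w_2 = -1.0911.
u_2 = w_2 + 1.0911·e_1 = (1.7143, -3.5238, -2.4762, -1.5238).
‖u_2‖ = 4.8795, so e_2 = (0.3513, -0.7222, -0.5075, -0.3123).
r_{13} = e_1·w_3 = -1.5275; r_{23} = e_2·w_3 = 1.0930.
u_3 = w_3 + 1.5275·e_1 − 1.0930·e_2 = (3.6160, -0.5440, 3.8880, -0.9920).
‖u_3‖ = 5.4288, so e_3 = (0.6661, -0.1002, 0.7162, -0.1827).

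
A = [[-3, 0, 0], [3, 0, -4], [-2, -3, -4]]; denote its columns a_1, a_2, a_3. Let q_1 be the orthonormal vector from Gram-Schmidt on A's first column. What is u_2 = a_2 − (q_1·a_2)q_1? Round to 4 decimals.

a_1 = (-3, 3, -2); ‖a_1‖ = 4.6904, so q_1 = (-0.6396, 0.6396, -0.4264).
q_1·a_2 = (-0.6396)·0 + 0.6396·0 + (-0.4264)·(-3) = 1.2792.
u_2 = a_2 − 1.2792·q_1 = (0.8182, -0.8182, -2.4545).

u_2 = (0.8182, -0.8182, -2.4545)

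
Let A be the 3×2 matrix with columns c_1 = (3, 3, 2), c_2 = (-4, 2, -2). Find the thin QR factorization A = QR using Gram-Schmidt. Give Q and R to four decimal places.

c_1 = (3, 3, 2); ‖c_1‖ = 4.6904, so q_1 = (0.6396, 0.6396, 0.4264).
q_1·c_2 = 0.6396·(-4) + 0.6396·2 + 0.4264·(-2) = -2.1320.
u_2 = c_2 + 2.1320·q_1 = (-2.6364, 3.3636, -1.0909).
‖u_2‖ = 4.4107, so q_2 = (-0.5977, 0.7626, -0.2473).

Q = [[0.6396, -0.5977], [0.6396, 0.7626], [0.4264, -0.2473]], R = [[4.6904, -2.1320], [0.0000, 4.4107]]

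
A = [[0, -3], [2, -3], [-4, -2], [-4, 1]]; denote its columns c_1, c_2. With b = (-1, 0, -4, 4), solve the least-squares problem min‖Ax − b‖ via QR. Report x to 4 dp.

c_1 = (0, 2, -4, -4); ‖c_1‖ = 6.0000, so q_1 = (0.0000, 0.3333, -0.6667, -0.6667).
q_1·c_2 = 0.0000·(-3) + 0.3333·(-3) + (-0.6667)·(-2) + (-0.6667)·1 = -0.3333.
u_2 = c_2 + 0.3333·q_1 = (-3.0000, -2.8889, -2.2222, 0.7778).
‖u_2‖ = 4.7842, so q_2 = (-0.6271, -0.6038, -0.4645, 0.1626).
Qᵀb = (0.0000, 3.1353).
Back-substitute: x_2 = 3.1353/4.7842 = 0.6553.
x_1 = (0.0000 + 0.3333·0.6553)/6.0000 = 0.0364.

x = (0.0364, 0.6553)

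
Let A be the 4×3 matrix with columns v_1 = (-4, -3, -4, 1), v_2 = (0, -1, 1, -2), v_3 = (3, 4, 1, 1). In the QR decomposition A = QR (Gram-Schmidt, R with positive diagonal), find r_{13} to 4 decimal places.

r_{13} = -4.1662

v_1 = (-4, -3, -4, 1); ‖v_1‖ = 6.4807, so q_1 = (-0.6172, -0.4629, -0.6172, 0.1543).
r_{13} = q_1·v_3 = -4.1662.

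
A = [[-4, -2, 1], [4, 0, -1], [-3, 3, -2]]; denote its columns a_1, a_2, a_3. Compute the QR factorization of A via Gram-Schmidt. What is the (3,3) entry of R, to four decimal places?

e_1 = a_1/‖a_1‖ = (-4, 4, -3)/6.4031 = (-0.6247, 0.6247, -0.4685).
r_{12} = e_1·a_2 = -0.1562.
u_2 = a_2 + 0.1562·e_1 = (-2.0976, 0.0976, 2.9268).
‖u_2‖ = 3.6022, so e_2 = (-0.5823, 0.0271, 0.8125).
r_{13} = e_1·a_3 = -0.3123; r_{23} = e_2·a_3 = -2.2344.
u_3 = a_3 + 0.3123·e_1 + 2.2344·e_2 = (-0.4962, -0.7444, -0.3308).
r_{33} = ‖u_3‖ = 0.9538.

r_{33} = 0.9538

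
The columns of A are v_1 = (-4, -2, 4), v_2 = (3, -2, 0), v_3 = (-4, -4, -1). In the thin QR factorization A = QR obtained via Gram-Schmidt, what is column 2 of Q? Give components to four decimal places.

q_1 = v_1/‖v_1‖ = (-4, -2, 4)/6.0000 = (-0.6667, -0.3333, 0.6667).
r_{12} = q_1·v_2 = -1.3333.
u_2 = v_2 + 1.3333·q_1 = (2.1111, -2.4444, 0.8889).
‖u_2‖ = 3.3500, so q_2 = (0.6302, -0.7297, 0.2653).

q_2 = (0.6302, -0.7297, 0.2653)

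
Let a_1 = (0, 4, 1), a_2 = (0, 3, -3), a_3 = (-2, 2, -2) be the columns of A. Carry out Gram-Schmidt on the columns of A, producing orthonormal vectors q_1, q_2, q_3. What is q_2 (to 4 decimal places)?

q_2 = (0.0000, 0.2425, -0.9701)

a_1 = (0, 4, 1); ‖a_1‖ = 4.1231, so q_1 = (0.0000, 0.9701, 0.2425).
q_1·a_2 = 0.0000·0 + 0.9701·3 + 0.2425·(-3) = 2.1828.
u_2 = a_2 − 2.1828·q_1 = (0.0000, 0.8824, -3.5294).
‖u_2‖ = 3.6380, so q_2 = (0.0000, 0.2425, -0.9701).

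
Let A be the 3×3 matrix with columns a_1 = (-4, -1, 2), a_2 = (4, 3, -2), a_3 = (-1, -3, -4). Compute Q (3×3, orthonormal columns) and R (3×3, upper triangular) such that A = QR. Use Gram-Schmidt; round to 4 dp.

a_1 = (-4, -1, 2); ‖a_1‖ = 4.5826, so e_1 = (-0.8729, -0.2182, 0.4364).
e_1·a_2 = (-0.8729)·4 + (-0.2182)·3 + 0.4364·(-2) = -5.0190.
u_2 = a_2 + 5.0190·e_1 = (-0.3810, 1.9048, 0.1905).
‖u_2‖ = 1.9518, so e_2 = (-0.1952, 0.9759, 0.0976).
e_1·a_3 = (-0.8729)·(-1) + (-0.2182)·(-3) + 0.4364·(-4) = -0.2182; e_2·a_3 = (-0.1952)·(-1) + 0.9759·(-3) + 0.0976·(-4) = -3.1229.
u_3 = a_3 + 0.2182·e_1 + 3.1229·e_2 = (-1.8000, 0.0000, -3.6000).
‖u_3‖ = 4.0249, so e_3 = (-0.4472, 0.0000, -0.8944).

Q = [[-0.8729, -0.1952, -0.4472], [-0.2182, 0.9759, 0.0000], [0.4364, 0.0976, -0.8944]], R = [[4.5826, -5.0190, -0.2182], [0.0000, 1.9518, -3.1229], [0.0000, 0.0000, 4.0249]]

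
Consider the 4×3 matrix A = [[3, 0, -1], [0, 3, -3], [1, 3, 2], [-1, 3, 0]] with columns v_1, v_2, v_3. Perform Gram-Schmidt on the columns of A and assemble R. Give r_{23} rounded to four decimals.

r_{23} = -0.5774

v_1 = (3, 0, 1, -1); ‖v_1‖ = 3.3166, so q_1 = (0.9045, 0.0000, 0.3015, -0.3015).
q_1·v_2 = 0.9045·0 + 0.0000·3 + 0.3015·3 + (-0.3015)·3 = 0.0000.
u_2 = v_2 + 0.0000·q_1 = (0.0000, 3.0000, 3.0000, 3.0000).
‖u_2‖ = 5.1962, so q_2 = (0.0000, 0.5774, 0.5774, 0.5774).
r_{23} = q_2·v_3 = -0.5774.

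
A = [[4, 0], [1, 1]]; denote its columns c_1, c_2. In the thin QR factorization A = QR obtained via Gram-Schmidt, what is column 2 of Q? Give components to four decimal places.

e_2 = (-0.2425, 0.9701)

c_1 = (4, 1); ‖c_1‖ = 4.1231, so e_1 = (0.9701, 0.2425).
e_1·c_2 = 0.9701·0 + 0.2425·1 = 0.2425.
u_2 = c_2 − 0.2425·e_1 = (-0.2353, 0.9412).
‖u_2‖ = 0.9701, so e_2 = (-0.2425, 0.9701).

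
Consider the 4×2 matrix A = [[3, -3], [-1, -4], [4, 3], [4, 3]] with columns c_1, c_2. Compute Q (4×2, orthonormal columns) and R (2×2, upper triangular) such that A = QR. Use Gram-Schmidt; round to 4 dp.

c_1 = (3, -1, 4, 4); ‖c_1‖ = 6.4807, so e_1 = (0.4629, -0.1543, 0.6172, 0.6172).
e_1·c_2 = 0.4629·(-3) + (-0.1543)·(-4) + 0.6172·3 + 0.6172·3 = 2.9318.
u_2 = c_2 − 2.9318·e_1 = (-4.3571, -3.5476, 1.1905, 1.1905).
‖u_2‖ = 5.8656, so e_2 = (-0.7428, -0.6048, 0.2030, 0.2030).

Q = [[0.4629, -0.7428], [-0.1543, -0.6048], [0.6172, 0.2030], [0.6172, 0.2030]], R = [[6.4807, 2.9318], [0.0000, 5.8656]]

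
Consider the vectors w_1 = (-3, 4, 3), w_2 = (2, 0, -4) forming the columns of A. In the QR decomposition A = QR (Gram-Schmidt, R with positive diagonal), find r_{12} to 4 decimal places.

r_{12} = -3.0870

q_1 = w_1/‖w_1‖ = (-3, 4, 3)/5.8310 = (-0.5145, 0.6860, 0.5145).
r_{12} = q_1·w_2 = -3.0870.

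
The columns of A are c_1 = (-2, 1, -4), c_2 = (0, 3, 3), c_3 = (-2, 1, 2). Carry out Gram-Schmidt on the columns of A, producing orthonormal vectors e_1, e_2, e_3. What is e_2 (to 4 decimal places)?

e_2 = (-0.2279, 0.9117, 0.3419)

e_1 = c_1/‖c_1‖ = (-2, 1, -4)/4.5826 = (-0.4364, 0.2182, -0.8729).
r_{12} = e_1·c_2 = -1.9640.
u_2 = c_2 + 1.9640·e_1 = (-0.8571, 3.4286, 1.2857).
‖u_2‖ = 3.7607, so e_2 = (-0.2279, 0.9117, 0.3419).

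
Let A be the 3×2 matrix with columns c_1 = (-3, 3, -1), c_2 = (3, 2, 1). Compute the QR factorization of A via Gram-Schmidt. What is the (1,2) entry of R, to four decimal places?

c_1 = (-3, 3, -1); ‖c_1‖ = 4.3589, so q_1 = (-0.6882, 0.6882, -0.2294).
r_{12} = q_1·c_2 = -0.9177.

r_{12} = -0.9177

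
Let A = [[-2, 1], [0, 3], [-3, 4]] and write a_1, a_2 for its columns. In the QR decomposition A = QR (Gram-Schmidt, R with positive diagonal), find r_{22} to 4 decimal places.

r_{22} = 3.3050

q_1 = a_1/‖a_1‖ = (-2, 0, -3)/3.6056 = (-0.5547, 0.0000, -0.8321).
r_{12} = q_1·a_2 = -3.8829.
u_2 = a_2 + 3.8829·q_1 = (-1.1538, 3.0000, 0.7692).
r_{22} = ‖u_2‖ = 3.3050.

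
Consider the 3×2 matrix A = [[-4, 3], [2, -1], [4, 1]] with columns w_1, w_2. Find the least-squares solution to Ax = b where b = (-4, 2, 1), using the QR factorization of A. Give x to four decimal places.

x = (0.4527, -0.7703)

q_1 = w_1/‖w_1‖ = (-4, 2, 4)/6.0000 = (-0.6667, 0.3333, 0.6667).
r_{12} = q_1·w_2 = -1.6667.
u_2 = w_2 + 1.6667·q_1 = (1.8889, -0.4444, 2.1111).
‖u_2‖ = 2.8674, so q_2 = (0.6587, -0.1550, 0.7362).
Qᵀb = (4.0000, -2.2087).
Back-substitute: x_2 = -2.2087/2.8674 = -0.7703.
x_1 = (4.0000 + 1.6667·(-0.7703))/6.0000 = 0.4527.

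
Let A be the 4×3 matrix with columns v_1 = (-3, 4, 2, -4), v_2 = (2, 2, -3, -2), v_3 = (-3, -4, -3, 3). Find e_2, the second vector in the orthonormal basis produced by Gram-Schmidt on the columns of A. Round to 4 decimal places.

e_2 = (0.4989, 0.3619, -0.6994, -0.3619)

v_1 = (-3, 4, 2, -4); ‖v_1‖ = 6.7082, so e_1 = (-0.4472, 0.5963, 0.2981, -0.5963).
e_1·v_2 = (-0.4472)·2 + 0.5963·2 + 0.2981·(-3) + (-0.5963)·(-2) = 0.5963.
u_2 = v_2 − 0.5963·e_1 = (2.2667, 1.6444, -3.1778, -1.6444).
‖u_2‖ = 4.5436, so e_2 = (0.4989, 0.3619, -0.6994, -0.3619).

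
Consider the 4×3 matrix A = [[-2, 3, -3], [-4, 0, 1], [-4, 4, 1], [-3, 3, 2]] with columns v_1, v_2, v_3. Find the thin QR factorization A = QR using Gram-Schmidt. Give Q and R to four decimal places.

v_1 = (-2, -4, -4, -3); ‖v_1‖ = 6.7082, so q_1 = (-0.2981, -0.5963, -0.5963, -0.4472).
q_1·v_2 = (-0.2981)·3 + (-0.5963)·0 + (-0.5963)·4 + (-0.4472)·3 = -4.6212.
u_2 = v_2 + 4.6212·q_1 = (1.6222, -2.7556, 1.2444, 0.9333).
‖u_2‖ = 3.5559, so q_2 = (0.4562, -0.7749, 0.3500, 0.2625).
q_1·v_3 = (-0.2981)·(-3) + (-0.5963)·1 + (-0.5963)·1 + (-0.4472)·2 = -1.1926; q_2·v_3 = 0.4562·(-3) + (-0.7749)·1 + 0.3500·1 + 0.2625·2 = -1.2686.
u_3 = v_3 + 1.1926·q_1 + 1.2686·q_2 = (-2.7768, -0.6942, 0.7329, 1.7996).
‖u_3‖ = 3.4595, so q_3 = (-0.8027, -0.2007, 0.2118, 0.5202).

Q = [[-0.2981, 0.4562, -0.8027], [-0.5963, -0.7749, -0.2007], [-0.5963, 0.3500, 0.2118], [-0.4472, 0.2625, 0.5202]], R = [[6.7082, -4.6212, -1.1926], [0.0000, 3.5559, -1.2686], [0.0000, 0.0000, 3.4595]]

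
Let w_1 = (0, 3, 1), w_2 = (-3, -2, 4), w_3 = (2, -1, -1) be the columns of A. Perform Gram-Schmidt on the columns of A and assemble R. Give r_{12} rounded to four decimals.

r_{12} = -0.6325

w_1 = (0, 3, 1); ‖w_1‖ = 3.1623, so q_1 = (0.0000, 0.9487, 0.3162).
r_{12} = q_1·w_2 = -0.6325.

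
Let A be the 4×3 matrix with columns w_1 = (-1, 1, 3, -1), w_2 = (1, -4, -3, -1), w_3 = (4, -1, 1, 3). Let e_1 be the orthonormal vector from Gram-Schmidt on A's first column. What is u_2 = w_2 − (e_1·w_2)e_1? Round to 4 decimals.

u_2 = (-0.0833, -2.9167, 0.2500, -2.0833)

w_1 = (-1, 1, 3, -1); ‖w_1‖ = 3.4641, so e_1 = (-0.2887, 0.2887, 0.8660, -0.2887).
e_1·w_2 = (-0.2887)·1 + 0.2887·(-4) + 0.8660·(-3) + (-0.2887)·(-1) = -3.7528.
u_2 = w_2 + 3.7528·e_1 = (-0.0833, -2.9167, 0.2500, -2.0833).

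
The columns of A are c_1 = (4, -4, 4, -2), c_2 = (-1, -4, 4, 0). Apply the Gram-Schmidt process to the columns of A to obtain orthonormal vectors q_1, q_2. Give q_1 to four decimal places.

q_1 = (0.5547, -0.5547, 0.5547, -0.2774)

c_1 = (4, -4, 4, -2); ‖c_1‖ = 7.2111, so q_1 = (0.5547, -0.5547, 0.5547, -0.2774).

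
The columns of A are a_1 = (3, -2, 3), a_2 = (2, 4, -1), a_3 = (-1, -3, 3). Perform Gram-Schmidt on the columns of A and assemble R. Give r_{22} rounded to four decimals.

a_1 = (3, -2, 3); ‖a_1‖ = 4.6904, so e_1 = (0.6396, -0.4264, 0.6396).
e_1·a_2 = 0.6396·2 + (-0.4264)·4 + 0.6396·(-1) = -1.0660.
u_2 = a_2 + 1.0660·e_1 = (2.6818, 3.5455, -0.3182).
r_{22} = ‖u_2‖ = 4.4569.

r_{22} = 4.4569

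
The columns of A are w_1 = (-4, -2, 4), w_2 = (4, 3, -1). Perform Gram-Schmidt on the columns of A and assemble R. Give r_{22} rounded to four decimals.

r_{22} = 2.6874

q_1 = w_1/‖w_1‖ = (-4, -2, 4)/6.0000 = (-0.6667, -0.3333, 0.6667).
r_{12} = q_1·w_2 = -4.3333.
u_2 = w_2 + 4.3333·q_1 = (1.1111, 1.5556, 1.8889).
r_{22} = ‖u_2‖ = 2.6874.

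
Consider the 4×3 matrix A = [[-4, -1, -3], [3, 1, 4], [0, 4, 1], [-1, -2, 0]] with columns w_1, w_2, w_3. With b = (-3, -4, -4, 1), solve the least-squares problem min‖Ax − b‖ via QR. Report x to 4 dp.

x = (2.1753, -0.6824, -2.1424)

w_1 = (-4, 3, 0, -1); ‖w_1‖ = 5.0990, so q_1 = (-0.7845, 0.5883, 0.0000, -0.1961).
q_1·w_2 = (-0.7845)·(-1) + 0.5883·1 + 0.0000·4 + (-0.1961)·(-2) = 1.7650.
u_2 = w_2 − 1.7650·q_1 = (0.3846, -0.0385, 4.0000, -1.6538).
‖u_2‖ = 4.3456, so q_2 = (0.0885, -0.0089, 0.9205, -0.3806).
q_1·w_3 = (-0.7845)·(-3) + 0.5883·4 + 0.0000·1 + (-0.1961)·0 = 4.7068; q_2·w_3 = 0.0885·(-3) + (-0.0089)·4 + 0.9205·1 + (-0.3806)·0 = 0.6195.
u_3 = w_3 − 4.7068·q_1 − 0.6195·q_2 = (0.6375, 1.2363, 0.4297, 1.1589).
‖u_3‖ = 1.8607, so q_3 = (0.3426, 0.6644, 0.2309, 0.6228).
Qᵀb = (-0.1961, -4.2925, -3.9863).
Back-substitute: x_3 = -3.9863/1.8607 = -2.1424.
x_2 = (-4.2925 − 0.6195·(-2.1424))/4.3456 = -0.6824.
x_1 = (-0.1961 − 1.7650·(-0.6824) − 4.7068·(-2.1424))/5.0990 = 2.1753.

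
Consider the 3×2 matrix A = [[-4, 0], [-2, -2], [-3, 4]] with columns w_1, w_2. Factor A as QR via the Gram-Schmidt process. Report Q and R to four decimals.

Q = [[-0.7428, -0.2616], [-0.3714, -0.6049], [-0.5571, 0.7521]], R = [[5.3852, -1.4856], [0.0000, 4.2182]]

w_1 = (-4, -2, -3); ‖w_1‖ = 5.3852, so e_1 = (-0.7428, -0.3714, -0.5571).
e_1·w_2 = (-0.7428)·0 + (-0.3714)·(-2) + (-0.5571)·4 = -1.4856.
u_2 = w_2 + 1.4856·e_1 = (-1.1034, -2.5517, 3.1724).
‖u_2‖ = 4.2182, so e_2 = (-0.2616, -0.6049, 0.7521).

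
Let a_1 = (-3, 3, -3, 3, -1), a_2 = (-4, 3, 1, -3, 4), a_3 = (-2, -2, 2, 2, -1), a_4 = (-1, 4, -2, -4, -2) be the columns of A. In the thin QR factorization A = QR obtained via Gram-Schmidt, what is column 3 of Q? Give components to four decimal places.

a_1 = (-3, 3, -3, 3, -1); ‖a_1‖ = 6.0828, so q_1 = (-0.4932, 0.4932, -0.4932, 0.4932, -0.1644).
q_1·a_2 = (-0.4932)·(-4) + 0.4932·3 + (-0.4932)·1 + 0.4932·(-3) + (-0.1644)·4 = 0.8220.
u_2 = a_2 − 0.8220·q_1 = (-3.5946, 2.5946, 1.4054, -3.4054, 4.1351).
‖u_2‖ = 7.0940, so q_2 = (-0.5067, 0.3657, 0.1981, -0.4800, 0.5829).
q_1·a_3 = (-0.4932)·(-2) + 0.4932·(-2) + (-0.4932)·2 + 0.4932·2 + (-0.1644)·(-1) = 0.1644; q_2·a_3 = (-0.5067)·(-2) + 0.3657·(-2) + 0.1981·2 + (-0.4800)·2 + 0.5829·(-1) = -0.8648.
u_3 = a_3 − 0.1644·q_1 + 0.8648·q_2 = (-2.3571, -1.7648, 2.2524, 1.5038, -0.4689).
‖u_3‖ = 4.0280, so q_3 = (-0.5852, -0.4381, 0.5592, 0.3733, -0.1164).

q_3 = (-0.5852, -0.4381, 0.5592, 0.3733, -0.1164)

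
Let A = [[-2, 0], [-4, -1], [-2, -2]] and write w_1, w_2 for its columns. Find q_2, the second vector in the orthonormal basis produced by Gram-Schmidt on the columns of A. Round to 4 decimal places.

q_1 = w_1/‖w_1‖ = (-2, -4, -2)/4.8990 = (-0.4082, -0.8165, -0.4082).
r_{12} = q_1·w_2 = 1.6330.
u_2 = w_2 − 1.6330·q_1 = (0.6667, 0.3333, -1.3333).
‖u_2‖ = 1.5275, so q_2 = (0.4364, 0.2182, -0.8729).

q_2 = (0.4364, 0.2182, -0.8729)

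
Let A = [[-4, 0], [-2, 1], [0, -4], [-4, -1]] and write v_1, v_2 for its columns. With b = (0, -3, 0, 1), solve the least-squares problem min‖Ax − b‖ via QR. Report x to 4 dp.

e_1 = v_1/‖v_1‖ = (-4, -2, 0, -4)/6.0000 = (-0.6667, -0.3333, 0.0000, -0.6667).
r_{12} = e_1·v_2 = 0.3333.
u_2 = v_2 − 0.3333·e_1 = (0.2222, 1.1111, -4.0000, -0.7778).
‖u_2‖ = 4.2295, so e_2 = (0.0525, 0.2627, -0.9457, -0.1839).
Qᵀb = (0.3333, -0.9720).
Back-substitute: x_2 = -0.9720/4.2295 = -0.2298.
x_1 = (0.3333 − 0.3333·(-0.2298))/6.0000 = 0.0683.

x = (0.0683, -0.2298)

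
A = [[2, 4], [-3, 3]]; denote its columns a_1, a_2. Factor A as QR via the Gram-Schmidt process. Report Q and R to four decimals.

Q = [[0.5547, 0.8321], [-0.8321, 0.5547]], R = [[3.6056, -0.2774], [0.0000, 4.9923]]

a_1 = (2, -3); ‖a_1‖ = 3.6056, so e_1 = (0.5547, -0.8321).
e_1·a_2 = 0.5547·4 + (-0.8321)·3 = -0.2774.
u_2 = a_2 + 0.2774·e_1 = (4.1538, 2.7692).
‖u_2‖ = 4.9923, so e_2 = (0.8321, 0.5547).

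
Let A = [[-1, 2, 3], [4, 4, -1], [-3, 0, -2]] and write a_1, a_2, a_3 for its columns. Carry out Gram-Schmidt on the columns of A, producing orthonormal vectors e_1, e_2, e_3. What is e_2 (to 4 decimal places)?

e_2 = (0.7191, 0.5230, 0.4576)

e_1 = a_1/‖a_1‖ = (-1, 4, -3)/5.0990 = (-0.1961, 0.7845, -0.5883).
r_{12} = e_1·a_2 = 2.7456.
u_2 = a_2 − 2.7456·e_1 = (2.5385, 1.8462, 1.6154).
‖u_2‖ = 3.5301, so e_2 = (0.7191, 0.5230, 0.4576).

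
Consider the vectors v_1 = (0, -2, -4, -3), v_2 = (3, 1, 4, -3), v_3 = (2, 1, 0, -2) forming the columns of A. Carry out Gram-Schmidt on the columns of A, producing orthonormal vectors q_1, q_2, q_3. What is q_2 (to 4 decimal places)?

q_2 = (0.5286, 0.0668, 0.4861, -0.6927)

v_1 = (0, -2, -4, -3); ‖v_1‖ = 5.3852, so q_1 = (0.0000, -0.3714, -0.7428, -0.5571).
q_1·v_2 = 0.0000·3 + (-0.3714)·1 + (-0.7428)·4 + (-0.5571)·(-3) = -1.6713.
u_2 = v_2 + 1.6713·q_1 = (3.0000, 0.3793, 2.7586, -3.9310).
‖u_2‖ = 5.6751, so q_2 = (0.5286, 0.0668, 0.4861, -0.6927).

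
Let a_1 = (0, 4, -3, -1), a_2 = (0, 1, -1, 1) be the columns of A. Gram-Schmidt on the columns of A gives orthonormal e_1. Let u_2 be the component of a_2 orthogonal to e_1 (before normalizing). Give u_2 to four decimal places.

u_2 = (0.0000, 0.0769, -0.3077, 1.2308)

e_1 = a_1/‖a_1‖ = (0, 4, -3, -1)/5.0990 = (0.0000, 0.7845, -0.5883, -0.1961).
r_{12} = e_1·a_2 = 1.1767.
u_2 = a_2 − 1.1767·e_1 = (0.0000, 0.0769, -0.3077, 1.2308).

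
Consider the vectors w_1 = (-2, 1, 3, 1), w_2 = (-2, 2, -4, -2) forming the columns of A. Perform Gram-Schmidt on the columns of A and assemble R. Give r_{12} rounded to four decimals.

e_1 = w_1/‖w_1‖ = (-2, 1, 3, 1)/3.8730 = (-0.5164, 0.2582, 0.7746, 0.2582).
r_{12} = e_1·w_2 = -2.0656.

r_{12} = -2.0656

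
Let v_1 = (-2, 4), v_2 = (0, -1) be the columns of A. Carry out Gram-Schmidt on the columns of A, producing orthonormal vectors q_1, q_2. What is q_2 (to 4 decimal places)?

q_2 = (-0.8944, -0.4472)

v_1 = (-2, 4); ‖v_1‖ = 4.4721, so q_1 = (-0.4472, 0.8944).
q_1·v_2 = (-0.4472)·0 + 0.8944·(-1) = -0.8944.
u_2 = v_2 + 0.8944·q_1 = (-0.4000, -0.2000).
‖u_2‖ = 0.4472, so q_2 = (-0.8944, -0.4472).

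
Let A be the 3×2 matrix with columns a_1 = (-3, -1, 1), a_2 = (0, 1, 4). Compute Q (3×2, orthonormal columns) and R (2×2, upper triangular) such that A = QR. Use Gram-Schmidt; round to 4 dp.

Q = [[-0.9045, 0.2034], [-0.3015, 0.3164], [0.3015, 0.9266]], R = [[3.3166, 0.9045], [0.0000, 4.0227]]

a_1 = (-3, -1, 1); ‖a_1‖ = 3.3166, so q_1 = (-0.9045, -0.3015, 0.3015).
q_1·a_2 = (-0.9045)·0 + (-0.3015)·1 + 0.3015·4 = 0.9045.
u_2 = a_2 − 0.9045·q_1 = (0.8182, 1.2727, 3.7273).
‖u_2‖ = 4.0227, so q_2 = (0.2034, 0.3164, 0.9266).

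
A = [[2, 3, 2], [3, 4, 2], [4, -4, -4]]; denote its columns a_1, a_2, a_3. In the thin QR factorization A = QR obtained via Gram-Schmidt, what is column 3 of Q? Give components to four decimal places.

a_1 = (2, 3, 4); ‖a_1‖ = 5.3852, so q_1 = (0.3714, 0.5571, 0.7428).
q_1·a_2 = 0.3714·3 + 0.5571·4 + 0.7428·(-4) = 0.3714.
u_2 = a_2 − 0.3714·q_1 = (2.8621, 3.7931, -4.2759).
‖u_2‖ = 6.3923, so q_2 = (0.4477, 0.5934, -0.6689).
q_1·a_3 = 0.3714·2 + 0.5571·2 + 0.7428·(-4) = -1.1142; q_2·a_3 = 0.4477·2 + 0.5934·2 + (-0.6689)·(-4) = 4.7578.
u_3 = a_3 + 1.1142·q_1 − 4.7578·q_2 = (0.2835, -0.2025, 0.0101).
‖u_3‖ = 0.3486, so q_3 = (0.8134, -0.5810, 0.0290).

q_3 = (0.8134, -0.5810, 0.0290)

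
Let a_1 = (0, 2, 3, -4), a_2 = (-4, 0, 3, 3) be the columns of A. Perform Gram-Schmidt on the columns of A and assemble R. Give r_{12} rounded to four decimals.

r_{12} = -0.5571

a_1 = (0, 2, 3, -4); ‖a_1‖ = 5.3852, so e_1 = (0.0000, 0.3714, 0.5571, -0.7428).
r_{12} = e_1·a_2 = -0.5571.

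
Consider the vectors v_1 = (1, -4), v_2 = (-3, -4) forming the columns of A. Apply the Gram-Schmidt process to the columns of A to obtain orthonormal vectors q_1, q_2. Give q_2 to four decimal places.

q_2 = (-0.9701, -0.2425)

v_1 = (1, -4); ‖v_1‖ = 4.1231, so q_1 = (0.2425, -0.9701).
q_1·v_2 = 0.2425·(-3) + (-0.9701)·(-4) = 3.1530.
u_2 = v_2 − 3.1530·q_1 = (-3.7647, -0.9412).
‖u_2‖ = 3.8806, so q_2 = (-0.9701, -0.2425).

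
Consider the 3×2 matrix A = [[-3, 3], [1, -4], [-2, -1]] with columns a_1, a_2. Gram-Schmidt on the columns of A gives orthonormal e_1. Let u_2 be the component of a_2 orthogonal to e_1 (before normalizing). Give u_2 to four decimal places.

u_2 = (0.6429, -3.2143, -2.5714)

a_1 = (-3, 1, -2); ‖a_1‖ = 3.7417, so e_1 = (-0.8018, 0.2673, -0.5345).
e_1·a_2 = (-0.8018)·3 + 0.2673·(-4) + (-0.5345)·(-1) = -2.9399.
u_2 = a_2 + 2.9399·e_1 = (0.6429, -3.2143, -2.5714).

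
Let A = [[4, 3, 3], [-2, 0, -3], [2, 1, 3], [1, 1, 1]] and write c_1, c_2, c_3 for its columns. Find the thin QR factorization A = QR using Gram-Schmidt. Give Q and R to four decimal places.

Q = [[0.8000, 0.4243, -0.4000], [-0.4000, 0.8485, 0.2000], [0.4000, -0.1414, 0.8000], [0.2000, 0.2828, 0.4000]], R = [[5.0000, 3.0000, 5.0000], [0.0000, 1.4142, -1.4142], [0.0000, 0.0000, 1.0000]]

c_1 = (4, -2, 2, 1); ‖c_1‖ = 5.0000, so e_1 = (0.8000, -0.4000, 0.4000, 0.2000).
e_1·c_2 = 0.8000·3 + (-0.4000)·0 + 0.4000·1 + 0.2000·1 = 3.0000.
u_2 = c_2 − 3.0000·e_1 = (0.6000, 1.2000, -0.2000, 0.4000).
‖u_2‖ = 1.4142, so e_2 = (0.4243, 0.8485, -0.1414, 0.2828).
e_1·c_3 = 0.8000·3 + (-0.4000)·(-3) + 0.4000·3 + 0.2000·1 = 5.0000; e_2·c_3 = 0.4243·3 + 0.8485·(-3) + (-0.1414)·3 + 0.2828·1 = -1.4142.
u_3 = c_3 − 5.0000·e_1 + 1.4142·e_2 = (-0.4000, 0.2000, 0.8000, 0.4000).
‖u_3‖ = 1.0000, so e_3 = (-0.4000, 0.2000, 0.8000, 0.4000).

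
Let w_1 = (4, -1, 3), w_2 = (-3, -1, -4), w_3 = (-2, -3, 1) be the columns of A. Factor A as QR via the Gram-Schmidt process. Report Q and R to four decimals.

w_1 = (4, -1, 3); ‖w_1‖ = 5.0990, so e_1 = (0.7845, -0.1961, 0.5883).
e_1·w_2 = 0.7845·(-3) + (-0.1961)·(-1) + 0.5883·(-4) = -4.5107.
u_2 = w_2 + 4.5107·e_1 = (0.5385, -1.8846, -1.3462).
‖u_2‖ = 2.3778, so e_2 = (0.2265, -0.7926, -0.5661).
e_1·w_3 = 0.7845·(-2) + (-0.1961)·(-3) + 0.5883·1 = -0.3922; e_2·w_3 = 0.2265·(-2) + (-0.7926)·(-3) + (-0.5661)·1 = 1.3587.
u_3 = w_3 + 0.3922·e_1 − 1.3587·e_2 = (-2.0000, -2.0000, 2.0000).
‖u_3‖ = 3.4641, so e_3 = (-0.5774, -0.5774, 0.5774).

Q = [[0.7845, 0.2265, -0.5774], [-0.1961, -0.7926, -0.5774], [0.5883, -0.5661, 0.5774]], R = [[5.0990, -4.5107, -0.3922], [0.0000, 2.3778, 1.3587], [0.0000, 0.0000, 3.4641]]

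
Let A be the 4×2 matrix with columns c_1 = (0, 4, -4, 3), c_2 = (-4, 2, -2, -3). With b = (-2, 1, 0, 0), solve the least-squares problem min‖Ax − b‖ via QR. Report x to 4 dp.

e_1 = c_1/‖c_1‖ = (0, 4, -4, 3)/6.4031 = (0.0000, 0.6247, -0.6247, 0.4685).
r_{12} = e_1·c_2 = 1.0932.
u_2 = c_2 − 1.0932·e_1 = (-4.0000, 1.3171, -1.3171, -3.5122).
‖u_2‖ = 5.6396, so e_2 = (-0.7093, 0.2335, -0.2335, -0.6228).
Qᵀb = (0.6247, 1.6521).
Back-substitute: x_2 = 1.6521/5.6396 = 0.2929.
x_1 = (0.6247 − 1.0932·0.2929)/6.4031 = 0.0475.

x = (0.0475, 0.2929)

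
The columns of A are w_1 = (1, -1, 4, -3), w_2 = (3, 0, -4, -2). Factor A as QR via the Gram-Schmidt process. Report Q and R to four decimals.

Q = [[0.1925, 0.6251], [-0.1925, -0.0497], [0.7698, -0.5683], [-0.5774, -0.5328]], R = [[5.1962, -1.3472], [0.0000, 5.2139]]

e_1 = w_1/‖w_1‖ = (1, -1, 4, -3)/5.1962 = (0.1925, -0.1925, 0.7698, -0.5774).
r_{12} = e_1·w_2 = -1.3472.
u_2 = w_2 + 1.3472·e_1 = (3.2593, -0.2593, -2.9630, -2.7778).
‖u_2‖ = 5.2139, so e_2 = (0.6251, -0.0497, -0.5683, -0.5328).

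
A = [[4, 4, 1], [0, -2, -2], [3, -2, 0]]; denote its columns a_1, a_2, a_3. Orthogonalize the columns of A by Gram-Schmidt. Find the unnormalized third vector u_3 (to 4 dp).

u_3 = (-0.4080, -1.3600, 0.5440)

a_1 = (4, 0, 3); ‖a_1‖ = 5.0000, so e_1 = (0.8000, 0.0000, 0.6000).
e_1·a_2 = 0.8000·4 + 0.0000·(-2) + 0.6000·(-2) = 2.0000.
u_2 = a_2 − 2.0000·e_1 = (2.4000, -2.0000, -3.2000).
‖u_2‖ = 4.4721, so e_2 = (0.5367, -0.4472, -0.7155).
e_1·a_3 = 0.8000·1 + 0.0000·(-2) + 0.6000·0 = 0.8000; e_2·a_3 = 0.5367·1 + (-0.4472)·(-2) + (-0.7155)·0 = 1.4311.
u_3 = a_3 − 0.8000·e_1 − 1.4311·e_2 = (-0.4080, -1.3600, 0.5440).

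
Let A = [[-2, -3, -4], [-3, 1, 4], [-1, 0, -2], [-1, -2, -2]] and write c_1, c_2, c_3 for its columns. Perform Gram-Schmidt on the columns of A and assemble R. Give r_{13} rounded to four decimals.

r_{13} = 0.0000

e_1 = c_1/‖c_1‖ = (-2, -3, -1, -1)/3.8730 = (-0.5164, -0.7746, -0.2582, -0.2582).
r_{13} = e_1·c_3 = 0.0000.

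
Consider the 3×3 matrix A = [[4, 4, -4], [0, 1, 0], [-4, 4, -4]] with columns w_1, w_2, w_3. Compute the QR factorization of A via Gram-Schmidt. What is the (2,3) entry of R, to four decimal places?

w_1 = (4, 0, -4); ‖w_1‖ = 5.6569, so e_1 = (0.7071, 0.0000, -0.7071).
e_1·w_2 = 0.7071·4 + 0.0000·1 + (-0.7071)·4 = 0.0000.
u_2 = w_2 + 0.0000·e_1 = (4.0000, 1.0000, 4.0000).
‖u_2‖ = 5.7446, so e_2 = (0.6963, 0.1741, 0.6963).
r_{23} = e_2·w_3 = -5.5705.

r_{23} = -5.5705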